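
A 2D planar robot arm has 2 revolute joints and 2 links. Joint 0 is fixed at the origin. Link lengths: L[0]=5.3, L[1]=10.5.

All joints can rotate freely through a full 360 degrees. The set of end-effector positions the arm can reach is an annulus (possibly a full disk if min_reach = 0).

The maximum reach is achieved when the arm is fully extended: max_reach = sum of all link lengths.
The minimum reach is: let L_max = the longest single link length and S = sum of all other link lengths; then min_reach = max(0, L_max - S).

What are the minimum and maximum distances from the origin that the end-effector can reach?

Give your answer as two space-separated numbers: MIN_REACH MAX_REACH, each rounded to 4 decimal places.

Link lengths: [5.3, 10.5]
max_reach = 5.3 + 10.5 = 15.8
L_max = max([5.3, 10.5]) = 10.5
S (sum of others) = 15.8 - 10.5 = 5.3
min_reach = max(0, 10.5 - 5.3) = max(0, 5.2) = 5.2

Answer: 5.2000 15.8000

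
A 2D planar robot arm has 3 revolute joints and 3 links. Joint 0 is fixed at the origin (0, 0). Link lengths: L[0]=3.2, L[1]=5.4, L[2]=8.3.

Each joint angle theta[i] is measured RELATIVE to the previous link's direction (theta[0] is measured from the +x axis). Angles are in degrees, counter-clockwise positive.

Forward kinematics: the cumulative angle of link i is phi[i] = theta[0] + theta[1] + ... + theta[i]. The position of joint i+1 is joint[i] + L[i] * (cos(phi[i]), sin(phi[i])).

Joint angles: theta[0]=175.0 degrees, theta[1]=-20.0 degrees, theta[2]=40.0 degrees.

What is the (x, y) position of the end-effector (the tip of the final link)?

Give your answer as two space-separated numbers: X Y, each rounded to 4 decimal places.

Answer: -16.0991 0.4128

Derivation:
joint[0] = (0.0000, 0.0000)  (base)
link 0: phi[0] = 175 = 175 deg
  cos(175 deg) = -0.9962, sin(175 deg) = 0.0872
  joint[1] = (0.0000, 0.0000) + 3.2 * (-0.9962, 0.0872) = (0.0000 + -3.1878, 0.0000 + 0.2789) = (-3.1878, 0.2789)
link 1: phi[1] = 175 + -20 = 155 deg
  cos(155 deg) = -0.9063, sin(155 deg) = 0.4226
  joint[2] = (-3.1878, 0.2789) + 5.4 * (-0.9063, 0.4226) = (-3.1878 + -4.8941, 0.2789 + 2.2821) = (-8.0819, 2.5610)
link 2: phi[2] = 175 + -20 + 40 = 195 deg
  cos(195 deg) = -0.9659, sin(195 deg) = -0.2588
  joint[3] = (-8.0819, 2.5610) + 8.3 * (-0.9659, -0.2588) = (-8.0819 + -8.0172, 2.5610 + -2.1482) = (-16.0991, 0.4128)
End effector: (-16.0991, 0.4128)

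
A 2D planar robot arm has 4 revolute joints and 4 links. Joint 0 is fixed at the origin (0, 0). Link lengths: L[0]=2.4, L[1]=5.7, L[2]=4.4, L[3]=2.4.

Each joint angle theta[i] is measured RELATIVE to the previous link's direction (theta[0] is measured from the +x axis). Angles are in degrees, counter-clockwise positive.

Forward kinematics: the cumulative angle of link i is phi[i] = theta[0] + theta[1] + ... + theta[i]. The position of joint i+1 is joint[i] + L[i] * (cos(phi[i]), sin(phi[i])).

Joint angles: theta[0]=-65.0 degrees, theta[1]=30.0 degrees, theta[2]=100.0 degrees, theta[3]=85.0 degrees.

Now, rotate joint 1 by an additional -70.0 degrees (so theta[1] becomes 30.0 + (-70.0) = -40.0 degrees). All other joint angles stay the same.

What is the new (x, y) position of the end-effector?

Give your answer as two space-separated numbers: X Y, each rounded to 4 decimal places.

joint[0] = (0.0000, 0.0000)  (base)
link 0: phi[0] = -65 = -65 deg
  cos(-65 deg) = 0.4226, sin(-65 deg) = -0.9063
  joint[1] = (0.0000, 0.0000) + 2.4 * (0.4226, -0.9063) = (0.0000 + 1.0143, 0.0000 + -2.1751) = (1.0143, -2.1751)
link 1: phi[1] = -65 + -40 = -105 deg
  cos(-105 deg) = -0.2588, sin(-105 deg) = -0.9659
  joint[2] = (1.0143, -2.1751) + 5.7 * (-0.2588, -0.9659) = (1.0143 + -1.4753, -2.1751 + -5.5058) = (-0.4610, -7.6809)
link 2: phi[2] = -65 + -40 + 100 = -5 deg
  cos(-5 deg) = 0.9962, sin(-5 deg) = -0.0872
  joint[3] = (-0.4610, -7.6809) + 4.4 * (0.9962, -0.0872) = (-0.4610 + 4.3833, -7.6809 + -0.3835) = (3.9223, -8.0644)
link 3: phi[3] = -65 + -40 + 100 + 85 = 80 deg
  cos(80 deg) = 0.1736, sin(80 deg) = 0.9848
  joint[4] = (3.9223, -8.0644) + 2.4 * (0.1736, 0.9848) = (3.9223 + 0.4168, -8.0644 + 2.3635) = (4.3390, -5.7009)
End effector: (4.3390, -5.7009)

Answer: 4.3390 -5.7009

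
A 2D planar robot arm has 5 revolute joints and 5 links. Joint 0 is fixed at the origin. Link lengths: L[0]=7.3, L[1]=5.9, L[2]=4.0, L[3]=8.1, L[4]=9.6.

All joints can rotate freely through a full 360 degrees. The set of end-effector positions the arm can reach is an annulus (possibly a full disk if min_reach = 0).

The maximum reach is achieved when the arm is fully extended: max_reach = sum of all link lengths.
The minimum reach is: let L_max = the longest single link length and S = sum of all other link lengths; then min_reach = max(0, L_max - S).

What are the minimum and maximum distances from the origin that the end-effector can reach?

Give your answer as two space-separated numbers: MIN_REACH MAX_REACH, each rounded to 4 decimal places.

Link lengths: [7.3, 5.9, 4.0, 8.1, 9.6]
max_reach = 7.3 + 5.9 + 4 + 8.1 + 9.6 = 34.9
L_max = max([7.3, 5.9, 4.0, 8.1, 9.6]) = 9.6
S (sum of others) = 34.9 - 9.6 = 25.3
min_reach = max(0, 9.6 - 25.3) = max(0, -15.7) = 0

Answer: 0.0000 34.9000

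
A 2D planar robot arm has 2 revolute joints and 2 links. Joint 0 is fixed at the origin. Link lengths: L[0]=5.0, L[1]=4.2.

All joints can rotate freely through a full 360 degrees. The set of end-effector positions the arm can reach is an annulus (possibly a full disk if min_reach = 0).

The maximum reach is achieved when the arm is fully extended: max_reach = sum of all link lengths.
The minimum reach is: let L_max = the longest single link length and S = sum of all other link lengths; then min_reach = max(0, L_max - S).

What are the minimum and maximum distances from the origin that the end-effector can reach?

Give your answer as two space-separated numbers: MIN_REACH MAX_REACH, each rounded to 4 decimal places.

Link lengths: [5.0, 4.2]
max_reach = 5 + 4.2 = 9.2
L_max = max([5.0, 4.2]) = 5
S (sum of others) = 9.2 - 5 = 4.2
min_reach = max(0, 5 - 4.2) = max(0, 0.8) = 0.8

Answer: 0.8000 9.2000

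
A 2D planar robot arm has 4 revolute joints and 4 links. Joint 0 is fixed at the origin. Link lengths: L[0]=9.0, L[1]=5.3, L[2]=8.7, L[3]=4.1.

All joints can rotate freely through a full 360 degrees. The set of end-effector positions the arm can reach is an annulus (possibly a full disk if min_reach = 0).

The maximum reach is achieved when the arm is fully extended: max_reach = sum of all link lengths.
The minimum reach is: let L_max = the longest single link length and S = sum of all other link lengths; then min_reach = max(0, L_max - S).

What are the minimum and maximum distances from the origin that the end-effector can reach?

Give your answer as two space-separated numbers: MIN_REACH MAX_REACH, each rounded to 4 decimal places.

Answer: 0.0000 27.1000

Derivation:
Link lengths: [9.0, 5.3, 8.7, 4.1]
max_reach = 9 + 5.3 + 8.7 + 4.1 = 27.1
L_max = max([9.0, 5.3, 8.7, 4.1]) = 9
S (sum of others) = 27.1 - 9 = 18.1
min_reach = max(0, 9 - 18.1) = max(0, -9.1) = 0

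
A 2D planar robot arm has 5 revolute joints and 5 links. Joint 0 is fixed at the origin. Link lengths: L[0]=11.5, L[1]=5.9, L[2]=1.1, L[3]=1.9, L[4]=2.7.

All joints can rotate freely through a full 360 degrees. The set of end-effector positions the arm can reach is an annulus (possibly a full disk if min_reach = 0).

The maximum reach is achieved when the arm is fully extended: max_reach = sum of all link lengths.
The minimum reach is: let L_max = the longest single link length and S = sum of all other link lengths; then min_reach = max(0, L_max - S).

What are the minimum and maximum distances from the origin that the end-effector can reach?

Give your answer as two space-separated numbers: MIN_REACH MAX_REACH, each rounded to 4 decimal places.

Answer: 0.0000 23.1000

Derivation:
Link lengths: [11.5, 5.9, 1.1, 1.9, 2.7]
max_reach = 11.5 + 5.9 + 1.1 + 1.9 + 2.7 = 23.1
L_max = max([11.5, 5.9, 1.1, 1.9, 2.7]) = 11.5
S (sum of others) = 23.1 - 11.5 = 11.6
min_reach = max(0, 11.5 - 11.6) = max(0, -0.1) = 0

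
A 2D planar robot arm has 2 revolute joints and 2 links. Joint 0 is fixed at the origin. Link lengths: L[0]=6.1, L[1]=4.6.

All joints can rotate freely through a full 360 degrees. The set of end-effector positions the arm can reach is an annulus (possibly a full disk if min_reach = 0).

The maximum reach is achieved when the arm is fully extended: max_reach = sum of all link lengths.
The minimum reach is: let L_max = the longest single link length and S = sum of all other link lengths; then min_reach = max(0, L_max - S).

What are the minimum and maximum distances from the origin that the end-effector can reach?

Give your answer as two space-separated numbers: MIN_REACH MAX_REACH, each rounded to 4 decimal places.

Answer: 1.5000 10.7000

Derivation:
Link lengths: [6.1, 4.6]
max_reach = 6.1 + 4.6 = 10.7
L_max = max([6.1, 4.6]) = 6.1
S (sum of others) = 10.7 - 6.1 = 4.6
min_reach = max(0, 6.1 - 4.6) = max(0, 1.5) = 1.5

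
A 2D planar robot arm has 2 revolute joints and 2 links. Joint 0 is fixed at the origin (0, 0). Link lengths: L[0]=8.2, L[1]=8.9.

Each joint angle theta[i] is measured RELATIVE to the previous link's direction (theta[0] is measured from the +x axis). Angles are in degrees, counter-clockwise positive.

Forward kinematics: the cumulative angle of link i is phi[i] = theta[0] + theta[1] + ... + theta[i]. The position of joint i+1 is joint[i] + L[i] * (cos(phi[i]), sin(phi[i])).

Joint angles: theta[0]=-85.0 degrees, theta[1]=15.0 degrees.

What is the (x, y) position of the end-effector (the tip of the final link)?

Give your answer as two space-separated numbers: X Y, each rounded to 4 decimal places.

Answer: 3.7587 -16.5321

Derivation:
joint[0] = (0.0000, 0.0000)  (base)
link 0: phi[0] = -85 = -85 deg
  cos(-85 deg) = 0.0872, sin(-85 deg) = -0.9962
  joint[1] = (0.0000, 0.0000) + 8.2 * (0.0872, -0.9962) = (0.0000 + 0.7147, 0.0000 + -8.1688) = (0.7147, -8.1688)
link 1: phi[1] = -85 + 15 = -70 deg
  cos(-70 deg) = 0.3420, sin(-70 deg) = -0.9397
  joint[2] = (0.7147, -8.1688) + 8.9 * (0.3420, -0.9397) = (0.7147 + 3.0440, -8.1688 + -8.3633) = (3.7587, -16.5321)
End effector: (3.7587, -16.5321)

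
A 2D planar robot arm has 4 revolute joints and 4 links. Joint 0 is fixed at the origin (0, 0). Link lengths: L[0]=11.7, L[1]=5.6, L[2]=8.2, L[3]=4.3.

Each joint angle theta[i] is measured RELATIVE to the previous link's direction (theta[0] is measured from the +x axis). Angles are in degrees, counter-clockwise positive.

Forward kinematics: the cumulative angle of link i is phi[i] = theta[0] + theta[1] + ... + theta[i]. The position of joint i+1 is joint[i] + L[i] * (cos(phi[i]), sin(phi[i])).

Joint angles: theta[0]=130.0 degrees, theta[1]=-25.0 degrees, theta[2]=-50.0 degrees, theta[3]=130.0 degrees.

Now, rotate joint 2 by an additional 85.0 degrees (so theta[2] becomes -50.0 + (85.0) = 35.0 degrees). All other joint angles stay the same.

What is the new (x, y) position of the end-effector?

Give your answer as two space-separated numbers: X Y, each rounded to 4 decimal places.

Answer: -15.2516 15.3428

Derivation:
joint[0] = (0.0000, 0.0000)  (base)
link 0: phi[0] = 130 = 130 deg
  cos(130 deg) = -0.6428, sin(130 deg) = 0.7660
  joint[1] = (0.0000, 0.0000) + 11.7 * (-0.6428, 0.7660) = (0.0000 + -7.5206, 0.0000 + 8.9627) = (-7.5206, 8.9627)
link 1: phi[1] = 130 + -25 = 105 deg
  cos(105 deg) = -0.2588, sin(105 deg) = 0.9659
  joint[2] = (-7.5206, 8.9627) + 5.6 * (-0.2588, 0.9659) = (-7.5206 + -1.4494, 8.9627 + 5.4092) = (-8.9700, 14.3719)
link 2: phi[2] = 130 + -25 + 35 = 140 deg
  cos(140 deg) = -0.7660, sin(140 deg) = 0.6428
  joint[3] = (-8.9700, 14.3719) + 8.2 * (-0.7660, 0.6428) = (-8.9700 + -6.2816, 14.3719 + 5.2709) = (-15.2516, 19.6428)
link 3: phi[3] = 130 + -25 + 35 + 130 = 270 deg
  cos(270 deg) = -0.0000, sin(270 deg) = -1.0000
  joint[4] = (-15.2516, 19.6428) + 4.3 * (-0.0000, -1.0000) = (-15.2516 + -0.0000, 19.6428 + -4.3000) = (-15.2516, 15.3428)
End effector: (-15.2516, 15.3428)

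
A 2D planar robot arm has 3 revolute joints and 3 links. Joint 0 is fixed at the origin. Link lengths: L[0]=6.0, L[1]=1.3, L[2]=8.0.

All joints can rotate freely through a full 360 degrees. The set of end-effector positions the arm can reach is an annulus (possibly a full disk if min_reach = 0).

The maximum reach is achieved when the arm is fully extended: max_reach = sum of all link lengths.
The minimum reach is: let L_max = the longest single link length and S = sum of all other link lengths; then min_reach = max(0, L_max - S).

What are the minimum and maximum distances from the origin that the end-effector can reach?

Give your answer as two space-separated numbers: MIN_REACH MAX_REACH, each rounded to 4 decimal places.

Link lengths: [6.0, 1.3, 8.0]
max_reach = 6 + 1.3 + 8 = 15.3
L_max = max([6.0, 1.3, 8.0]) = 8
S (sum of others) = 15.3 - 8 = 7.3
min_reach = max(0, 8 - 7.3) = max(0, 0.7) = 0.7

Answer: 0.7000 15.3000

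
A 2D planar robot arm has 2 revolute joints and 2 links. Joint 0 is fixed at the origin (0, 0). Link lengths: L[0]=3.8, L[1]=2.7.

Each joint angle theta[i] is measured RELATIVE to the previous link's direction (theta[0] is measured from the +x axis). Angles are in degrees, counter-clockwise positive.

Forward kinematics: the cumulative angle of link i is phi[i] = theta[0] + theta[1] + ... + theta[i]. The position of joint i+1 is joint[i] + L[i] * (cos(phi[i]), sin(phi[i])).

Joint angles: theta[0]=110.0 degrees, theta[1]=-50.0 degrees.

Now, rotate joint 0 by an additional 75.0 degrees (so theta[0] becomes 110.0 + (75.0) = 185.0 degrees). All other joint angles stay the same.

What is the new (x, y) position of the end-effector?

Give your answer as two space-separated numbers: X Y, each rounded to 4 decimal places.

Answer: -5.6947 1.5780

Derivation:
joint[0] = (0.0000, 0.0000)  (base)
link 0: phi[0] = 185 = 185 deg
  cos(185 deg) = -0.9962, sin(185 deg) = -0.0872
  joint[1] = (0.0000, 0.0000) + 3.8 * (-0.9962, -0.0872) = (0.0000 + -3.7855, 0.0000 + -0.3312) = (-3.7855, -0.3312)
link 1: phi[1] = 185 + -50 = 135 deg
  cos(135 deg) = -0.7071, sin(135 deg) = 0.7071
  joint[2] = (-3.7855, -0.3312) + 2.7 * (-0.7071, 0.7071) = (-3.7855 + -1.9092, -0.3312 + 1.9092) = (-5.6947, 1.5780)
End effector: (-5.6947, 1.5780)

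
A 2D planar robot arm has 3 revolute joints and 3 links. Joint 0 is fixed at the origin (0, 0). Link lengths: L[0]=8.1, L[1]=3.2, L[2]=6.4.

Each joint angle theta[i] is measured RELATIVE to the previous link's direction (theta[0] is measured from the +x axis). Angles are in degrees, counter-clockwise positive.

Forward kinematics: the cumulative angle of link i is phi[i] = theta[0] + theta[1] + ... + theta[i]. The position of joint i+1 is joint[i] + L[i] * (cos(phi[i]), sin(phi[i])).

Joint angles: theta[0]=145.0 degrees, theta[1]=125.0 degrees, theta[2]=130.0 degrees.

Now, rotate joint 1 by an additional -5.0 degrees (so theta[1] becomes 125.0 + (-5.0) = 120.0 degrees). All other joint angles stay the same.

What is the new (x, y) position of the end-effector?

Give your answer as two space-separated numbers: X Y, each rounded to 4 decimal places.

Answer: -1.6715 5.1290

Derivation:
joint[0] = (0.0000, 0.0000)  (base)
link 0: phi[0] = 145 = 145 deg
  cos(145 deg) = -0.8192, sin(145 deg) = 0.5736
  joint[1] = (0.0000, 0.0000) + 8.1 * (-0.8192, 0.5736) = (0.0000 + -6.6351, 0.0000 + 4.6460) = (-6.6351, 4.6460)
link 1: phi[1] = 145 + 120 = 265 deg
  cos(265 deg) = -0.0872, sin(265 deg) = -0.9962
  joint[2] = (-6.6351, 4.6460) + 3.2 * (-0.0872, -0.9962) = (-6.6351 + -0.2789, 4.6460 + -3.1878) = (-6.9140, 1.4581)
link 2: phi[2] = 145 + 120 + 130 = 395 deg
  cos(395 deg) = 0.8192, sin(395 deg) = 0.5736
  joint[3] = (-6.9140, 1.4581) + 6.4 * (0.8192, 0.5736) = (-6.9140 + 5.2426, 1.4581 + 3.6709) = (-1.6715, 5.1290)
End effector: (-1.6715, 5.1290)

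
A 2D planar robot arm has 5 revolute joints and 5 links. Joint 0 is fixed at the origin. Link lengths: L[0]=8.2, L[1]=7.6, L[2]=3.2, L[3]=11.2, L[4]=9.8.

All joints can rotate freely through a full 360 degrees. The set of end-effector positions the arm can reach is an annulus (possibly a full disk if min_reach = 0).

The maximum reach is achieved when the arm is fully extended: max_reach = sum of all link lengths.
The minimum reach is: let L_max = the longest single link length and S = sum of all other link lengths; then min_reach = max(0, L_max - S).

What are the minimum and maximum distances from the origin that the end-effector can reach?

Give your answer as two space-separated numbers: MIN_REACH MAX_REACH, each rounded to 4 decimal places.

Link lengths: [8.2, 7.6, 3.2, 11.2, 9.8]
max_reach = 8.2 + 7.6 + 3.2 + 11.2 + 9.8 = 40
L_max = max([8.2, 7.6, 3.2, 11.2, 9.8]) = 11.2
S (sum of others) = 40 - 11.2 = 28.8
min_reach = max(0, 11.2 - 28.8) = max(0, -17.6) = 0

Answer: 0.0000 40.0000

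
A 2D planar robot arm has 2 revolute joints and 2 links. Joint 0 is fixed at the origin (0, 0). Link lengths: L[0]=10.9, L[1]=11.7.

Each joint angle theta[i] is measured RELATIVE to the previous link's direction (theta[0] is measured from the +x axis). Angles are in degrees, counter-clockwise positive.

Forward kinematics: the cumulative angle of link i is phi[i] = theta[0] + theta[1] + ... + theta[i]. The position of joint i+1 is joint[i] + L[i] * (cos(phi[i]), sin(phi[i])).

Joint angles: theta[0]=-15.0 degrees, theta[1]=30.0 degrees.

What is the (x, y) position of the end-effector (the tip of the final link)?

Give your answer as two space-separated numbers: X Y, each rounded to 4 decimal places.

Answer: 21.8299 0.2071

Derivation:
joint[0] = (0.0000, 0.0000)  (base)
link 0: phi[0] = -15 = -15 deg
  cos(-15 deg) = 0.9659, sin(-15 deg) = -0.2588
  joint[1] = (0.0000, 0.0000) + 10.9 * (0.9659, -0.2588) = (0.0000 + 10.5286, 0.0000 + -2.8211) = (10.5286, -2.8211)
link 1: phi[1] = -15 + 30 = 15 deg
  cos(15 deg) = 0.9659, sin(15 deg) = 0.2588
  joint[2] = (10.5286, -2.8211) + 11.7 * (0.9659, 0.2588) = (10.5286 + 11.3013, -2.8211 + 3.0282) = (21.8299, 0.2071)
End effector: (21.8299, 0.2071)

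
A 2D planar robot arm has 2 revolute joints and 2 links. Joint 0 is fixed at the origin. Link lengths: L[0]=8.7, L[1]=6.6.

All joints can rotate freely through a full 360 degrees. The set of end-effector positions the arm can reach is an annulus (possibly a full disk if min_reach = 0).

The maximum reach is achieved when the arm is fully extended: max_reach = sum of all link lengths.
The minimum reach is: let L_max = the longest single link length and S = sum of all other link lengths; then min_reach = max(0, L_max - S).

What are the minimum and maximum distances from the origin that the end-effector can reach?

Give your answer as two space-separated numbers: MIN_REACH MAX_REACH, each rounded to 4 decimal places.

Link lengths: [8.7, 6.6]
max_reach = 8.7 + 6.6 = 15.3
L_max = max([8.7, 6.6]) = 8.7
S (sum of others) = 15.3 - 8.7 = 6.6
min_reach = max(0, 8.7 - 6.6) = max(0, 2.1) = 2.1

Answer: 2.1000 15.3000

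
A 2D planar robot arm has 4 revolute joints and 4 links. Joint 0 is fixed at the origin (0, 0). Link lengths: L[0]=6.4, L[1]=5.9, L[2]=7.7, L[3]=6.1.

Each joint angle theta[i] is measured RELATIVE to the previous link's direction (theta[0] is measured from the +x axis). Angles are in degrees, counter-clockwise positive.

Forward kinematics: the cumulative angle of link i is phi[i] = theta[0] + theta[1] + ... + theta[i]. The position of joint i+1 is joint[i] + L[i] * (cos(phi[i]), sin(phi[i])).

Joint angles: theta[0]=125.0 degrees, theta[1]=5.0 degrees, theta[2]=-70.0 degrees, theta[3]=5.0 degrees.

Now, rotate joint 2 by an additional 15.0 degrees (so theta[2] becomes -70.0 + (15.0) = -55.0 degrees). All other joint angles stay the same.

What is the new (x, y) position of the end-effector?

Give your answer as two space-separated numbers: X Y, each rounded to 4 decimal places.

joint[0] = (0.0000, 0.0000)  (base)
link 0: phi[0] = 125 = 125 deg
  cos(125 deg) = -0.5736, sin(125 deg) = 0.8192
  joint[1] = (0.0000, 0.0000) + 6.4 * (-0.5736, 0.8192) = (0.0000 + -3.6709, 0.0000 + 5.2426) = (-3.6709, 5.2426)
link 1: phi[1] = 125 + 5 = 130 deg
  cos(130 deg) = -0.6428, sin(130 deg) = 0.7660
  joint[2] = (-3.6709, 5.2426) + 5.9 * (-0.6428, 0.7660) = (-3.6709 + -3.7924, 5.2426 + 4.5197) = (-7.4633, 9.7622)
link 2: phi[2] = 125 + 5 + -55 = 75 deg
  cos(75 deg) = 0.2588, sin(75 deg) = 0.9659
  joint[3] = (-7.4633, 9.7622) + 7.7 * (0.2588, 0.9659) = (-7.4633 + 1.9929, 9.7622 + 7.4376) = (-5.4704, 17.1999)
link 3: phi[3] = 125 + 5 + -55 + 5 = 80 deg
  cos(80 deg) = 0.1736, sin(80 deg) = 0.9848
  joint[4] = (-5.4704, 17.1999) + 6.1 * (0.1736, 0.9848) = (-5.4704 + 1.0593, 17.1999 + 6.0073) = (-4.4112, 23.2072)
End effector: (-4.4112, 23.2072)

Answer: -4.4112 23.2072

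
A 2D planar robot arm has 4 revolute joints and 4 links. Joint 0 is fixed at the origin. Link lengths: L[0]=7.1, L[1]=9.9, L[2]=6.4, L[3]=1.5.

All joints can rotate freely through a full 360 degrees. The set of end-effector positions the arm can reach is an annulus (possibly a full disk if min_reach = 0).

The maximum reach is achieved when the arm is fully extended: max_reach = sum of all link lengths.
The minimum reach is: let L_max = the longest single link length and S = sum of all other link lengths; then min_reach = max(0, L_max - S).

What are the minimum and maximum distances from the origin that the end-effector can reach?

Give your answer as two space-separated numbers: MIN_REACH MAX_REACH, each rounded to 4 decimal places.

Answer: 0.0000 24.9000

Derivation:
Link lengths: [7.1, 9.9, 6.4, 1.5]
max_reach = 7.1 + 9.9 + 6.4 + 1.5 = 24.9
L_max = max([7.1, 9.9, 6.4, 1.5]) = 9.9
S (sum of others) = 24.9 - 9.9 = 15
min_reach = max(0, 9.9 - 15) = max(0, -5.1) = 0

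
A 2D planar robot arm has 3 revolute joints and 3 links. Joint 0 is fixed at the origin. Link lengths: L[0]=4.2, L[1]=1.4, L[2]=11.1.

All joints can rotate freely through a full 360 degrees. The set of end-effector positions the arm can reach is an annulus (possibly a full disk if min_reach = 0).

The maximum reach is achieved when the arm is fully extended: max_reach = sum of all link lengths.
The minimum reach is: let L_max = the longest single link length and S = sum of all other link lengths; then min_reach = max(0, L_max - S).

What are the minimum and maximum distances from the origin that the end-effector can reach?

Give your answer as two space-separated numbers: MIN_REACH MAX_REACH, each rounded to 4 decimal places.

Link lengths: [4.2, 1.4, 11.1]
max_reach = 4.2 + 1.4 + 11.1 = 16.7
L_max = max([4.2, 1.4, 11.1]) = 11.1
S (sum of others) = 16.7 - 11.1 = 5.6
min_reach = max(0, 11.1 - 5.6) = max(0, 5.5) = 5.5

Answer: 5.5000 16.7000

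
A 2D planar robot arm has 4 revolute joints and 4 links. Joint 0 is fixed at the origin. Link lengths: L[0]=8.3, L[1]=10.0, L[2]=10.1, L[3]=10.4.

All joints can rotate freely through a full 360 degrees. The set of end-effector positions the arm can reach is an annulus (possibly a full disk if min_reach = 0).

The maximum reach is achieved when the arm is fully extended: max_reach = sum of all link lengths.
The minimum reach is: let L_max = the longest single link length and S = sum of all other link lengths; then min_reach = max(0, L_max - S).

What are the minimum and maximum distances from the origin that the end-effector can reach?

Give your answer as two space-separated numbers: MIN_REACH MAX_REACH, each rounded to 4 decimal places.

Link lengths: [8.3, 10.0, 10.1, 10.4]
max_reach = 8.3 + 10 + 10.1 + 10.4 = 38.8
L_max = max([8.3, 10.0, 10.1, 10.4]) = 10.4
S (sum of others) = 38.8 - 10.4 = 28.4
min_reach = max(0, 10.4 - 28.4) = max(0, -18) = 0

Answer: 0.0000 38.8000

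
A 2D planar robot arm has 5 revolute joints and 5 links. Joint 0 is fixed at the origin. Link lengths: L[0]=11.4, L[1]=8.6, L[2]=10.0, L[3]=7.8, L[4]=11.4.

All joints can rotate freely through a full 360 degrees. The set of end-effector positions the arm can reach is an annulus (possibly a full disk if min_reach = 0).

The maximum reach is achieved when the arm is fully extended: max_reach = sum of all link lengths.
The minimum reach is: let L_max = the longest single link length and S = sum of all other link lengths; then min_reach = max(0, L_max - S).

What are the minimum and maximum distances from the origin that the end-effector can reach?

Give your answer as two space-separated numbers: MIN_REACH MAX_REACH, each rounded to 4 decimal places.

Link lengths: [11.4, 8.6, 10.0, 7.8, 11.4]
max_reach = 11.4 + 8.6 + 10 + 7.8 + 11.4 = 49.2
L_max = max([11.4, 8.6, 10.0, 7.8, 11.4]) = 11.4
S (sum of others) = 49.2 - 11.4 = 37.8
min_reach = max(0, 11.4 - 37.8) = max(0, -26.4) = 0

Answer: 0.0000 49.2000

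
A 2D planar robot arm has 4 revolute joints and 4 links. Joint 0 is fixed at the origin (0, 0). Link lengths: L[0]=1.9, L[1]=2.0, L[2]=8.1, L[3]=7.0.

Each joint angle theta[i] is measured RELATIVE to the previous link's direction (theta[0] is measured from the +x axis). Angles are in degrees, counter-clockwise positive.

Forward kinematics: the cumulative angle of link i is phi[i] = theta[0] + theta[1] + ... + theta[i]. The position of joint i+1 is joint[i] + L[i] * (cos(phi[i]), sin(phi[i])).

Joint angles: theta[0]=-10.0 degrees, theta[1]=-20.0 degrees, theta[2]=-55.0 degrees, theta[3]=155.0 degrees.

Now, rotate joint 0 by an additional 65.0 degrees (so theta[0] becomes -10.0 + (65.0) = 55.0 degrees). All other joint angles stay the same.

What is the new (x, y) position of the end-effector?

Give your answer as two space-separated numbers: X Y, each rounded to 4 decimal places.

joint[0] = (0.0000, 0.0000)  (base)
link 0: phi[0] = 55 = 55 deg
  cos(55 deg) = 0.5736, sin(55 deg) = 0.8192
  joint[1] = (0.0000, 0.0000) + 1.9 * (0.5736, 0.8192) = (0.0000 + 1.0898, 0.0000 + 1.5564) = (1.0898, 1.5564)
link 1: phi[1] = 55 + -20 = 35 deg
  cos(35 deg) = 0.8192, sin(35 deg) = 0.5736
  joint[2] = (1.0898, 1.5564) + 2 * (0.8192, 0.5736) = (1.0898 + 1.6383, 1.5564 + 1.1472) = (2.7281, 2.7035)
link 2: phi[2] = 55 + -20 + -55 = -20 deg
  cos(-20 deg) = 0.9397, sin(-20 deg) = -0.3420
  joint[3] = (2.7281, 2.7035) + 8.1 * (0.9397, -0.3420) = (2.7281 + 7.6115, 2.7035 + -2.7704) = (10.3396, -0.0668)
link 3: phi[3] = 55 + -20 + -55 + 155 = 135 deg
  cos(135 deg) = -0.7071, sin(135 deg) = 0.7071
  joint[4] = (10.3396, -0.0668) + 7 * (-0.7071, 0.7071) = (10.3396 + -4.9497, -0.0668 + 4.9497) = (5.3899, 4.8829)
End effector: (5.3899, 4.8829)

Answer: 5.3899 4.8829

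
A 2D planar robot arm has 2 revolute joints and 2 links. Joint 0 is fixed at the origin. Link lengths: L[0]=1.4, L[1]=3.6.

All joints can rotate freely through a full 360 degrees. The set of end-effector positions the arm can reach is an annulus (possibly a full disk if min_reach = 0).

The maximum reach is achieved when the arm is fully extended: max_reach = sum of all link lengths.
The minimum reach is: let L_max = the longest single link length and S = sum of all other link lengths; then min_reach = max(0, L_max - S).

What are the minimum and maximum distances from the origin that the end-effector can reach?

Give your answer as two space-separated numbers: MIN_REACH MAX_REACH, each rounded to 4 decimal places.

Answer: 2.2000 5.0000

Derivation:
Link lengths: [1.4, 3.6]
max_reach = 1.4 + 3.6 = 5
L_max = max([1.4, 3.6]) = 3.6
S (sum of others) = 5 - 3.6 = 1.4
min_reach = max(0, 3.6 - 1.4) = max(0, 2.2) = 2.2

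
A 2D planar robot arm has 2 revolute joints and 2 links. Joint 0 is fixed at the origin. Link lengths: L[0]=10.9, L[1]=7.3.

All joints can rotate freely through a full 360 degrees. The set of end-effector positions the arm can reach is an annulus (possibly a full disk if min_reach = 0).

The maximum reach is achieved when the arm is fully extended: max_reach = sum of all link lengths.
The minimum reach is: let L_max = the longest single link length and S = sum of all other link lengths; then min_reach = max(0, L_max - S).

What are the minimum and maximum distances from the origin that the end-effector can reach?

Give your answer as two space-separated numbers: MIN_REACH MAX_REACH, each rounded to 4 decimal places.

Link lengths: [10.9, 7.3]
max_reach = 10.9 + 7.3 = 18.2
L_max = max([10.9, 7.3]) = 10.9
S (sum of others) = 18.2 - 10.9 = 7.3
min_reach = max(0, 10.9 - 7.3) = max(0, 3.6) = 3.6

Answer: 3.6000 18.2000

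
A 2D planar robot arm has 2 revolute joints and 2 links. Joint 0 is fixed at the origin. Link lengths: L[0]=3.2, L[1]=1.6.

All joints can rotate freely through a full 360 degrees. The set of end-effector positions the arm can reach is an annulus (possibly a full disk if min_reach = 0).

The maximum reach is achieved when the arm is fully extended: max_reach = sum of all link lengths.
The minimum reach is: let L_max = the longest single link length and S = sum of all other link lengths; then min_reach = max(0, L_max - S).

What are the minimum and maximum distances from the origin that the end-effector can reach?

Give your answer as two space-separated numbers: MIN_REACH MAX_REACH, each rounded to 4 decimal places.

Link lengths: [3.2, 1.6]
max_reach = 3.2 + 1.6 = 4.8
L_max = max([3.2, 1.6]) = 3.2
S (sum of others) = 4.8 - 3.2 = 1.6
min_reach = max(0, 3.2 - 1.6) = max(0, 1.6) = 1.6

Answer: 1.6000 4.8000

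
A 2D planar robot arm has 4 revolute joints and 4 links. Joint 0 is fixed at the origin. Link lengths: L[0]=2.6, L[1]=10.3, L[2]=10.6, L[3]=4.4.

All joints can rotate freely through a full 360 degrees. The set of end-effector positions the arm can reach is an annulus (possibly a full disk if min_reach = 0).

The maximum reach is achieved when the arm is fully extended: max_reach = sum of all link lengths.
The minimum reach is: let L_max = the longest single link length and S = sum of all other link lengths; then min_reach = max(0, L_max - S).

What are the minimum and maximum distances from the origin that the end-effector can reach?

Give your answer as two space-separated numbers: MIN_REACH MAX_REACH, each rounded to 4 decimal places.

Link lengths: [2.6, 10.3, 10.6, 4.4]
max_reach = 2.6 + 10.3 + 10.6 + 4.4 = 27.9
L_max = max([2.6, 10.3, 10.6, 4.4]) = 10.6
S (sum of others) = 27.9 - 10.6 = 17.3
min_reach = max(0, 10.6 - 17.3) = max(0, -6.7) = 0

Answer: 0.0000 27.9000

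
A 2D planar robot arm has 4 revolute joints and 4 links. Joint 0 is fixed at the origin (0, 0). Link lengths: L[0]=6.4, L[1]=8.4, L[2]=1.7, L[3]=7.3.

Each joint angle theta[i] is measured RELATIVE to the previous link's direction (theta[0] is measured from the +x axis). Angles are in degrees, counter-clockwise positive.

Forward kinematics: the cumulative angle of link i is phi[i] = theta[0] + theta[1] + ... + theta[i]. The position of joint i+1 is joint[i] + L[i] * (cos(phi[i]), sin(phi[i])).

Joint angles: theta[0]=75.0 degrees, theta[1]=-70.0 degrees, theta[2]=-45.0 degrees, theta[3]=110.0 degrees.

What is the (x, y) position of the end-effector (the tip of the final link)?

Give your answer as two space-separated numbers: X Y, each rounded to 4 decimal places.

joint[0] = (0.0000, 0.0000)  (base)
link 0: phi[0] = 75 = 75 deg
  cos(75 deg) = 0.2588, sin(75 deg) = 0.9659
  joint[1] = (0.0000, 0.0000) + 6.4 * (0.2588, 0.9659) = (0.0000 + 1.6564, 0.0000 + 6.1819) = (1.6564, 6.1819)
link 1: phi[1] = 75 + -70 = 5 deg
  cos(5 deg) = 0.9962, sin(5 deg) = 0.0872
  joint[2] = (1.6564, 6.1819) + 8.4 * (0.9962, 0.0872) = (1.6564 + 8.3680, 6.1819 + 0.7321) = (10.0245, 6.9140)
link 2: phi[2] = 75 + -70 + -45 = -40 deg
  cos(-40 deg) = 0.7660, sin(-40 deg) = -0.6428
  joint[3] = (10.0245, 6.9140) + 1.7 * (0.7660, -0.6428) = (10.0245 + 1.3023, 6.9140 + -1.0927) = (11.3268, 5.8213)
link 3: phi[3] = 75 + -70 + -45 + 110 = 70 deg
  cos(70 deg) = 0.3420, sin(70 deg) = 0.9397
  joint[4] = (11.3268, 5.8213) + 7.3 * (0.3420, 0.9397) = (11.3268 + 2.4967, 5.8213 + 6.8598) = (13.8235, 12.6811)
End effector: (13.8235, 12.6811)

Answer: 13.8235 12.6811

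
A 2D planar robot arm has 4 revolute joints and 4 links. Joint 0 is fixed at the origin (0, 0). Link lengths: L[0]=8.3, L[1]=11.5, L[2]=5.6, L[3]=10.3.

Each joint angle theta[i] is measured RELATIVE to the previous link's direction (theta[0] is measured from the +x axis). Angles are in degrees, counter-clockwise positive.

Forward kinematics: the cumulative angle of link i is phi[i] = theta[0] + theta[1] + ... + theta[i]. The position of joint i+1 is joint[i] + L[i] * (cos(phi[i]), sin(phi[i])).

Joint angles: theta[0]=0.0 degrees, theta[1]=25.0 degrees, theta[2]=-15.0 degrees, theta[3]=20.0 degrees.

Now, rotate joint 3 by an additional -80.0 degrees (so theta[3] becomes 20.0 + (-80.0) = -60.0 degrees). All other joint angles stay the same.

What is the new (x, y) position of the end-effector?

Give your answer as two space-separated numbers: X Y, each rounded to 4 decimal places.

Answer: 30.8582 -2.0577

Derivation:
joint[0] = (0.0000, 0.0000)  (base)
link 0: phi[0] = 0 = 0 deg
  cos(0 deg) = 1.0000, sin(0 deg) = 0.0000
  joint[1] = (0.0000, 0.0000) + 8.3 * (1.0000, 0.0000) = (0.0000 + 8.3000, 0.0000 + 0.0000) = (8.3000, 0.0000)
link 1: phi[1] = 0 + 25 = 25 deg
  cos(25 deg) = 0.9063, sin(25 deg) = 0.4226
  joint[2] = (8.3000, 0.0000) + 11.5 * (0.9063, 0.4226) = (8.3000 + 10.4225, 0.0000 + 4.8601) = (18.7225, 4.8601)
link 2: phi[2] = 0 + 25 + -15 = 10 deg
  cos(10 deg) = 0.9848, sin(10 deg) = 0.1736
  joint[3] = (18.7225, 4.8601) + 5.6 * (0.9848, 0.1736) = (18.7225 + 5.5149, 4.8601 + 0.9724) = (24.2375, 5.8325)
link 3: phi[3] = 0 + 25 + -15 + -60 = -50 deg
  cos(-50 deg) = 0.6428, sin(-50 deg) = -0.7660
  joint[4] = (24.2375, 5.8325) + 10.3 * (0.6428, -0.7660) = (24.2375 + 6.6207, 5.8325 + -7.8903) = (30.8582, -2.0577)
End effector: (30.8582, -2.0577)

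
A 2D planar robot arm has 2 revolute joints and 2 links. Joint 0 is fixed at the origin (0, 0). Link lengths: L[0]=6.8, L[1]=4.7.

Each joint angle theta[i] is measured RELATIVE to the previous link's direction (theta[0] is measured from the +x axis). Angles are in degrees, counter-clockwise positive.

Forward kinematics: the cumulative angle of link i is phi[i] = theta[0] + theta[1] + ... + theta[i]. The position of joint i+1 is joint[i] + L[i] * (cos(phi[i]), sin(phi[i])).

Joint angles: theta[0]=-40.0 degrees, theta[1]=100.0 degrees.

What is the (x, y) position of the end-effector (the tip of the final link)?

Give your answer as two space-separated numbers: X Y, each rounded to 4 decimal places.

joint[0] = (0.0000, 0.0000)  (base)
link 0: phi[0] = -40 = -40 deg
  cos(-40 deg) = 0.7660, sin(-40 deg) = -0.6428
  joint[1] = (0.0000, 0.0000) + 6.8 * (0.7660, -0.6428) = (0.0000 + 5.2091, 0.0000 + -4.3710) = (5.2091, -4.3710)
link 1: phi[1] = -40 + 100 = 60 deg
  cos(60 deg) = 0.5000, sin(60 deg) = 0.8660
  joint[2] = (5.2091, -4.3710) + 4.7 * (0.5000, 0.8660) = (5.2091 + 2.3500, -4.3710 + 4.0703) = (7.5591, -0.3006)
End effector: (7.5591, -0.3006)

Answer: 7.5591 -0.3006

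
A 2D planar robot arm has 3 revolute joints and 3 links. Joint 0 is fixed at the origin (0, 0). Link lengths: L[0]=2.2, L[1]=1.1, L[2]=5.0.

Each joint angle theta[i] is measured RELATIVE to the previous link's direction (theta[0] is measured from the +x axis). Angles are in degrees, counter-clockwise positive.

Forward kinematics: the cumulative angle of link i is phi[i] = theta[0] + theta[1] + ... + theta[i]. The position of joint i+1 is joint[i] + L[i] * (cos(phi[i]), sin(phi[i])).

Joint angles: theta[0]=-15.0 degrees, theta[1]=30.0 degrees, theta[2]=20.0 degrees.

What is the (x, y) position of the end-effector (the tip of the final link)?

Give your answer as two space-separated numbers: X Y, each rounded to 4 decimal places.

Answer: 7.2833 2.5832

Derivation:
joint[0] = (0.0000, 0.0000)  (base)
link 0: phi[0] = -15 = -15 deg
  cos(-15 deg) = 0.9659, sin(-15 deg) = -0.2588
  joint[1] = (0.0000, 0.0000) + 2.2 * (0.9659, -0.2588) = (0.0000 + 2.1250, 0.0000 + -0.5694) = (2.1250, -0.5694)
link 1: phi[1] = -15 + 30 = 15 deg
  cos(15 deg) = 0.9659, sin(15 deg) = 0.2588
  joint[2] = (2.1250, -0.5694) + 1.1 * (0.9659, 0.2588) = (2.1250 + 1.0625, -0.5694 + 0.2847) = (3.1876, -0.2847)
link 2: phi[2] = -15 + 30 + 20 = 35 deg
  cos(35 deg) = 0.8192, sin(35 deg) = 0.5736
  joint[3] = (3.1876, -0.2847) + 5 * (0.8192, 0.5736) = (3.1876 + 4.0958, -0.2847 + 2.8679) = (7.2833, 2.5832)
End effector: (7.2833, 2.5832)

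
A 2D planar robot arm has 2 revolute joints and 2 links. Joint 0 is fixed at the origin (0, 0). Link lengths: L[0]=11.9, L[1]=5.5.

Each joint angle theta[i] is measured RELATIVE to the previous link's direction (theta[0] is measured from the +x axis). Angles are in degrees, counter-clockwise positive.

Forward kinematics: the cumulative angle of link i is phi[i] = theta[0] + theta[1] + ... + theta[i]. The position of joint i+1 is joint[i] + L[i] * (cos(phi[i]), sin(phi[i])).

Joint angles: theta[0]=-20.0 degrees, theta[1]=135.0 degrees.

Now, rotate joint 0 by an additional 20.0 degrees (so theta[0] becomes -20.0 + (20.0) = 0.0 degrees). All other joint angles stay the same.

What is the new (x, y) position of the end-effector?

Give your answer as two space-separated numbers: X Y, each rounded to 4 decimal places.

Answer: 8.0109 3.8891

Derivation:
joint[0] = (0.0000, 0.0000)  (base)
link 0: phi[0] = 0 = 0 deg
  cos(0 deg) = 1.0000, sin(0 deg) = 0.0000
  joint[1] = (0.0000, 0.0000) + 11.9 * (1.0000, 0.0000) = (0.0000 + 11.9000, 0.0000 + 0.0000) = (11.9000, 0.0000)
link 1: phi[1] = 0 + 135 = 135 deg
  cos(135 deg) = -0.7071, sin(135 deg) = 0.7071
  joint[2] = (11.9000, 0.0000) + 5.5 * (-0.7071, 0.7071) = (11.9000 + -3.8891, 0.0000 + 3.8891) = (8.0109, 3.8891)
End effector: (8.0109, 3.8891)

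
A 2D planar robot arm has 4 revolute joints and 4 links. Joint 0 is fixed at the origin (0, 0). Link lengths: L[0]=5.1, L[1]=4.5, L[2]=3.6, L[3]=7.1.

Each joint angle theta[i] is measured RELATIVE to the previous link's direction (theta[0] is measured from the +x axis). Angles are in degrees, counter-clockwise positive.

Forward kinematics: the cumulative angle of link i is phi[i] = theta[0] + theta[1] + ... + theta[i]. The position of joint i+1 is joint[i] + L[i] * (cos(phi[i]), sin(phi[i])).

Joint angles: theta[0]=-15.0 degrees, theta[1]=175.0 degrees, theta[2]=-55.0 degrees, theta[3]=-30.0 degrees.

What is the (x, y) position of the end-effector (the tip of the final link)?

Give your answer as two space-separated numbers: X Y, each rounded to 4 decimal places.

joint[0] = (0.0000, 0.0000)  (base)
link 0: phi[0] = -15 = -15 deg
  cos(-15 deg) = 0.9659, sin(-15 deg) = -0.2588
  joint[1] = (0.0000, 0.0000) + 5.1 * (0.9659, -0.2588) = (0.0000 + 4.9262, 0.0000 + -1.3200) = (4.9262, -1.3200)
link 1: phi[1] = -15 + 175 = 160 deg
  cos(160 deg) = -0.9397, sin(160 deg) = 0.3420
  joint[2] = (4.9262, -1.3200) + 4.5 * (-0.9397, 0.3420) = (4.9262 + -4.2286, -1.3200 + 1.5391) = (0.6976, 0.2191)
link 2: phi[2] = -15 + 175 + -55 = 105 deg
  cos(105 deg) = -0.2588, sin(105 deg) = 0.9659
  joint[3] = (0.6976, 0.2191) + 3.6 * (-0.2588, 0.9659) = (0.6976 + -0.9317, 0.2191 + 3.4773) = (-0.2341, 3.6964)
link 3: phi[3] = -15 + 175 + -55 + -30 = 75 deg
  cos(75 deg) = 0.2588, sin(75 deg) = 0.9659
  joint[4] = (-0.2341, 3.6964) + 7.1 * (0.2588, 0.9659) = (-0.2341 + 1.8376, 3.6964 + 6.8581) = (1.6035, 10.5545)
End effector: (1.6035, 10.5545)

Answer: 1.6035 10.5545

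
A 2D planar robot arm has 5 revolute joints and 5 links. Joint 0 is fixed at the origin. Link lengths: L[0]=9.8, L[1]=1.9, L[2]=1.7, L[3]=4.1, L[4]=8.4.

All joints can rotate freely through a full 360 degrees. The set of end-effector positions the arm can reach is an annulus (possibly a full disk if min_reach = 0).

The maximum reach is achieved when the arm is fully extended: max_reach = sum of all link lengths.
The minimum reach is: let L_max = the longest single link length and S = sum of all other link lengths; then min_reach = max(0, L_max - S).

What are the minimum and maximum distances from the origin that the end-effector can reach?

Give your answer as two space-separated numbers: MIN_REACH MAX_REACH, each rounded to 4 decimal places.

Answer: 0.0000 25.9000

Derivation:
Link lengths: [9.8, 1.9, 1.7, 4.1, 8.4]
max_reach = 9.8 + 1.9 + 1.7 + 4.1 + 8.4 = 25.9
L_max = max([9.8, 1.9, 1.7, 4.1, 8.4]) = 9.8
S (sum of others) = 25.9 - 9.8 = 16.1
min_reach = max(0, 9.8 - 16.1) = max(0, -6.3) = 0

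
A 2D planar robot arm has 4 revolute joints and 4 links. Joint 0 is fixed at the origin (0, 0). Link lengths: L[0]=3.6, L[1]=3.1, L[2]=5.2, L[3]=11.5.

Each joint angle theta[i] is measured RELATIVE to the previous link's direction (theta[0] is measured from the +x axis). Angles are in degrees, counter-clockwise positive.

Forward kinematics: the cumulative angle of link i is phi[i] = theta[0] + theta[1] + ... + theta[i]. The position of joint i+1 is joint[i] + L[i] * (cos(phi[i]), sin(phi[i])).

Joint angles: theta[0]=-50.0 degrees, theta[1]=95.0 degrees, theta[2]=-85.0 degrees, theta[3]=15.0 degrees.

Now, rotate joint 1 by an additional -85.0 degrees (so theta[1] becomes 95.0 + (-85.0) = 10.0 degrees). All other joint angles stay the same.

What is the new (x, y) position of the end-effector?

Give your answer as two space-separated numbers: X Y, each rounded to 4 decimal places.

joint[0] = (0.0000, 0.0000)  (base)
link 0: phi[0] = -50 = -50 deg
  cos(-50 deg) = 0.6428, sin(-50 deg) = -0.7660
  joint[1] = (0.0000, 0.0000) + 3.6 * (0.6428, -0.7660) = (0.0000 + 2.3140, 0.0000 + -2.7578) = (2.3140, -2.7578)
link 1: phi[1] = -50 + 10 = -40 deg
  cos(-40 deg) = 0.7660, sin(-40 deg) = -0.6428
  joint[2] = (2.3140, -2.7578) + 3.1 * (0.7660, -0.6428) = (2.3140 + 2.3747, -2.7578 + -1.9926) = (4.6888, -4.7504)
link 2: phi[2] = -50 + 10 + -85 = -125 deg
  cos(-125 deg) = -0.5736, sin(-125 deg) = -0.8192
  joint[3] = (4.6888, -4.7504) + 5.2 * (-0.5736, -0.8192) = (4.6888 + -2.9826, -4.7504 + -4.2596) = (1.7062, -9.0100)
link 3: phi[3] = -50 + 10 + -85 + 15 = -110 deg
  cos(-110 deg) = -0.3420, sin(-110 deg) = -0.9397
  joint[4] = (1.7062, -9.0100) + 11.5 * (-0.3420, -0.9397) = (1.7062 + -3.9332, -9.0100 + -10.8065) = (-2.2271, -19.8165)
End effector: (-2.2271, -19.8165)

Answer: -2.2271 -19.8165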